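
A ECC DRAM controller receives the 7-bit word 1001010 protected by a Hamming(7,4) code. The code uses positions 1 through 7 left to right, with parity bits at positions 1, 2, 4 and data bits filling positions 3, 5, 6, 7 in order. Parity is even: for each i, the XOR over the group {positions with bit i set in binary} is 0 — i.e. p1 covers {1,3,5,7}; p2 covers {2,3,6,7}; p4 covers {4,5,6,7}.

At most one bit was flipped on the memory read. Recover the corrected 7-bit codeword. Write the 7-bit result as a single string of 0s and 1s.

1011010

s1 (pos 1,3,5,7): 1⊕0⊕0⊕0 = 1
s2 (pos 2,3,6,7): 0⊕0⊕1⊕0 = 1
s4 (pos 4,5,6,7): 1⊕0⊕1⊕0 = 0
Syndrome s4…s1 = 011 → error at position 3.
Flip position 3: 1001010 → 1011010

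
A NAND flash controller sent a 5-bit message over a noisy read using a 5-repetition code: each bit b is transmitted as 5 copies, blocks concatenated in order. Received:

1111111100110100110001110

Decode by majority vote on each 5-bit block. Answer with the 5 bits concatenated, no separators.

Block 1 (11111): 5 ones → 1
Block 2 (11100): 3 ones → 1
Block 3 (11010): 3 ones → 1
Block 4 (01100): 2 ones → 0
Block 5 (01110): 3 ones → 1

11101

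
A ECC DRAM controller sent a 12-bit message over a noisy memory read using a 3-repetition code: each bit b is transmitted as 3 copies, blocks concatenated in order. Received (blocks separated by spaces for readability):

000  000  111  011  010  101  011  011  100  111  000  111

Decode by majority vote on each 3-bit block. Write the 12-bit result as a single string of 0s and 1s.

001101110101

Block 1 (000): 0 ones → 0
Block 2 (000): 0 ones → 0
Block 3 (111): 3 ones → 1
Block 4 (011): 2 ones → 1
Block 5 (010): 1 one → 0
Block 6 (101): 2 ones → 1
Block 7 (011): 2 ones → 1
Block 8 (011): 2 ones → 1
Block 9 (100): 1 one → 0
Block 10 (111): 3 ones → 1
Block 11 (000): 0 ones → 0
Block 12 (111): 3 ones → 1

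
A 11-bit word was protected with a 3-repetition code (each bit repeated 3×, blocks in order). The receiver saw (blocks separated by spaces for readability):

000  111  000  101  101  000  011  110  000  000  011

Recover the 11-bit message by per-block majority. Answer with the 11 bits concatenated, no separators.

Block 1 (000): 0 ones → 0
Block 2 (111): 3 ones → 1
Block 3 (000): 0 ones → 0
Block 4 (101): 2 ones → 1
Block 5 (101): 2 ones → 1
Block 6 (000): 0 ones → 0
Block 7 (011): 2 ones → 1
Block 8 (110): 2 ones → 1
Block 9 (000): 0 ones → 0
Block 10 (000): 0 ones → 0
Block 11 (011): 2 ones → 1

01011011001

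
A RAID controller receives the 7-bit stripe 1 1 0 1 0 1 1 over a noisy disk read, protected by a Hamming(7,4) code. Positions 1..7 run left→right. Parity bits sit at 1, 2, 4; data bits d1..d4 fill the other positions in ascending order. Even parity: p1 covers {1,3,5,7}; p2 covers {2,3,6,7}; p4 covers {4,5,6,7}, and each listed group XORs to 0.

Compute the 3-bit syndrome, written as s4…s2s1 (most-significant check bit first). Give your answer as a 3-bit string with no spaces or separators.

s1 (pos 1,3,5,7): 1⊕0⊕0⊕1 = 0
s2 (pos 2,3,6,7): 1⊕0⊕1⊕1 = 1
s4 (pos 4,5,6,7): 1⊕0⊕1⊕1 = 1
Syndrome s4…s1 = 110 → error at position 6.

110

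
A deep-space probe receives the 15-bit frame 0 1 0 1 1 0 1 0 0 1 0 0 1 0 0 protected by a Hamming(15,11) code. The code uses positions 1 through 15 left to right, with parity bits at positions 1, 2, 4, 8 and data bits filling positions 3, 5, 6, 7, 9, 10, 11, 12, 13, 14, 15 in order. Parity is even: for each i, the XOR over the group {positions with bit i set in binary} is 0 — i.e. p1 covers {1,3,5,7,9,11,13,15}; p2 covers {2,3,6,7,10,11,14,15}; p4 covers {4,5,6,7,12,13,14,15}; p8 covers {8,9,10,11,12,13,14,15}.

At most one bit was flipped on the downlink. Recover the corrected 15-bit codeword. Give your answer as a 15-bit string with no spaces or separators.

011110100100100

s1 (pos 1,3,5,7,9,11,13,15): 0⊕0⊕1⊕1⊕0⊕0⊕1⊕0 = 1
s2 (pos 2,3,6,7,10,11,14,15): 1⊕0⊕0⊕1⊕1⊕0⊕0⊕0 = 1
s4 (pos 4,5,6,7,12,13,14,15): 1⊕1⊕0⊕1⊕0⊕1⊕0⊕0 = 0
s8 (pos 8,9,10,11,12,13,14,15): 0⊕0⊕1⊕0⊕0⊕1⊕0⊕0 = 0
Syndrome s8…s1 = 0011 → error at position 3.
Flip position 3: 010110100100100 → 011110100100100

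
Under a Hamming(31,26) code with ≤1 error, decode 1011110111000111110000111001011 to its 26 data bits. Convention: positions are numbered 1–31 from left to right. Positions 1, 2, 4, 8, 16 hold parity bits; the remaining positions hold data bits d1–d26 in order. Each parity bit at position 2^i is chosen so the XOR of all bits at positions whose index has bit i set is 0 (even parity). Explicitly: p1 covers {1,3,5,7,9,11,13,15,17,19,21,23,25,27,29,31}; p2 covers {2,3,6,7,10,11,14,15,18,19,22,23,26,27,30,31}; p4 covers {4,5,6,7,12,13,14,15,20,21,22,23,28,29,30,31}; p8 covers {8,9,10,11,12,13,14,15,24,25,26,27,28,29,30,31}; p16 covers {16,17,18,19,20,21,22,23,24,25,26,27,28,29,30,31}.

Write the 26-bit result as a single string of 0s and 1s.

s1 (pos 1,3,5,7,9,11,13,15,17,19,21,23,25,27,29,31): 1⊕1⊕1⊕0⊕1⊕0⊕0⊕1⊕1⊕0⊕0⊕1⊕1⊕0⊕0⊕1 = 1
s2 (pos 2,3,6,7,10,11,14,15,18,19,22,23,26,27,30,31): 0⊕1⊕1⊕0⊕1⊕0⊕1⊕1⊕1⊕0⊕0⊕1⊕0⊕0⊕1⊕1 = 1
s4 (pos 4,5,6,7,12,13,14,15,20,21,22,23,28,29,30,31): 1⊕1⊕1⊕0⊕0⊕0⊕1⊕1⊕0⊕0⊕0⊕1⊕1⊕0⊕1⊕1 = 1
s8 (pos 8,9,10,11,12,13,14,15,24,25,26,27,28,29,30,31): 1⊕1⊕1⊕0⊕0⊕0⊕1⊕1⊕1⊕1⊕0⊕0⊕1⊕0⊕1⊕1 = 0
s16 (pos 16,17,18,19,20,21,22,23,24,25,26,27,28,29,30,31): 1⊕1⊕1⊕0⊕0⊕0⊕0⊕1⊕1⊕1⊕0⊕0⊕1⊕0⊕1⊕1 = 1
Syndrome s16…s1 = 10111 → error at position 23.
Flip position 23: 1011110111000111110000111001011 → 1011110111000111110000011001011
Read data bits from positions 3,5,6,7,9,10,11,12,13,14,15,17,18,19,20,21,22,23,24,25,26,27,28,29,30,31: 11101100011110000011001011

11101100011110000011001011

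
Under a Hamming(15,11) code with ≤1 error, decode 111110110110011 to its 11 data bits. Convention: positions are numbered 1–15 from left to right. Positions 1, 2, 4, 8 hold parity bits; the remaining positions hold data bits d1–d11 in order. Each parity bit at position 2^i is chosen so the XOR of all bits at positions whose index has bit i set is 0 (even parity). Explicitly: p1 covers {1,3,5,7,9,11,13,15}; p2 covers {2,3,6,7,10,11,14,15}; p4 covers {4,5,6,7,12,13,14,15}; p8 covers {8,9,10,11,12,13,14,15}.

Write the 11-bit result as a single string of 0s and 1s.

11010110001

s1 (pos 1,3,5,7,9,11,13,15): 1⊕1⊕1⊕1⊕0⊕1⊕0⊕1 = 0
s2 (pos 2,3,6,7,10,11,14,15): 1⊕1⊕0⊕1⊕1⊕1⊕1⊕1 = 1
s4 (pos 4,5,6,7,12,13,14,15): 1⊕1⊕0⊕1⊕0⊕0⊕1⊕1 = 1
s8 (pos 8,9,10,11,12,13,14,15): 1⊕0⊕1⊕1⊕0⊕0⊕1⊕1 = 1
Syndrome s8…s1 = 1110 → error at position 14.
Flip position 14: 111110110110011 → 111110110110001
Read data bits from positions 3,5,6,7,9,10,11,12,13,14,15: 11010110001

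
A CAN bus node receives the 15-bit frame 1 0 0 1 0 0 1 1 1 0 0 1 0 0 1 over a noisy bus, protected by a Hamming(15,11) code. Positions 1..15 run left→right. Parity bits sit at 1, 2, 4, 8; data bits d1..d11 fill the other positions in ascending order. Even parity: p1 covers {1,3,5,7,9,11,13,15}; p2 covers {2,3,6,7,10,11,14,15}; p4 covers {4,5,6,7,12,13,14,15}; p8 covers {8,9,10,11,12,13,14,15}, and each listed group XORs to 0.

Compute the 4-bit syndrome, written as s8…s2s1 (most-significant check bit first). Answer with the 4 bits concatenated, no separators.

s1 (pos 1,3,5,7,9,11,13,15): 1⊕0⊕0⊕1⊕1⊕0⊕0⊕1 = 0
s2 (pos 2,3,6,7,10,11,14,15): 0⊕0⊕0⊕1⊕0⊕0⊕0⊕1 = 0
s4 (pos 4,5,6,7,12,13,14,15): 1⊕0⊕0⊕1⊕1⊕0⊕0⊕1 = 0
s8 (pos 8,9,10,11,12,13,14,15): 1⊕1⊕0⊕0⊕1⊕0⊕0⊕1 = 0
Syndrome s8…s1 = 0000 → no error.

0000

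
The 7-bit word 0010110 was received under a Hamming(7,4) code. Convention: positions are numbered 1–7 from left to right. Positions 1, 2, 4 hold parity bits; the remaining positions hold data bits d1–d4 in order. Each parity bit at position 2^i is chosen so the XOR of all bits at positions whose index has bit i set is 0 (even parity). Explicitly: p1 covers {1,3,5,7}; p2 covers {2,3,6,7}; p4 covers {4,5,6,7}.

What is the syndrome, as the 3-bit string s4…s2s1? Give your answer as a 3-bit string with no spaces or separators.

000

s1 (pos 1,3,5,7): 0⊕1⊕1⊕0 = 0
s2 (pos 2,3,6,7): 0⊕1⊕1⊕0 = 0
s4 (pos 4,5,6,7): 0⊕1⊕1⊕0 = 0
Syndrome s4…s1 = 000 → no error.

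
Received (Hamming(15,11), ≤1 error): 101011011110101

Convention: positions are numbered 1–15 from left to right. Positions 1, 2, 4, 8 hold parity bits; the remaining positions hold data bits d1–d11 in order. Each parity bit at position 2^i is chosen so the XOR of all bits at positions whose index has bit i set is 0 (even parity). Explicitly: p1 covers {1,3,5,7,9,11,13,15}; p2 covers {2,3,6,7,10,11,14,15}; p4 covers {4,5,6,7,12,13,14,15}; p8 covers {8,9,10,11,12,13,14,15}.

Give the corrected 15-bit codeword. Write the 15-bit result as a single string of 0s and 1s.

s1 (pos 1,3,5,7,9,11,13,15): 1⊕1⊕1⊕0⊕1⊕1⊕1⊕1 = 1
s2 (pos 2,3,6,7,10,11,14,15): 0⊕1⊕1⊕0⊕1⊕1⊕0⊕1 = 1
s4 (pos 4,5,6,7,12,13,14,15): 0⊕1⊕1⊕0⊕0⊕1⊕0⊕1 = 0
s8 (pos 8,9,10,11,12,13,14,15): 1⊕1⊕1⊕1⊕0⊕1⊕0⊕1 = 0
Syndrome s8…s1 = 0011 → error at position 3.
Flip position 3: 101011011110101 → 100011011110101

100011011110101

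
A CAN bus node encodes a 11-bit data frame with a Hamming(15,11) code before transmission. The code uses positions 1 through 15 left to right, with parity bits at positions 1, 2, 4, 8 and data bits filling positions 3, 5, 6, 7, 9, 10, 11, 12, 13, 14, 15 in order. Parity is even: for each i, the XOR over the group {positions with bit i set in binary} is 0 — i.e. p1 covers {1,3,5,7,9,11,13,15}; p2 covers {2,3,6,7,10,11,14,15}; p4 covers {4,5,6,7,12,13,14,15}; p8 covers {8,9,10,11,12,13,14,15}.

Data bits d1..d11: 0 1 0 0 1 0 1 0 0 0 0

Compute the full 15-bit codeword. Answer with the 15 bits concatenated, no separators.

110110001010000

Place data at non-parity positions: p1 p2 0 p4 1 0 0 p8 1 0 1 0 0 0 0
p1 (pos 1,3,5,7,9,11,13,15): XOR of data positions = 0⊕1⊕0⊕1⊕1⊕0⊕0 = 1
p2 (pos 2,3,6,7,10,11,14,15): XOR of data positions = 0⊕0⊕0⊕0⊕1⊕0⊕0 = 1
p4 (pos 4,5,6,7,12,13,14,15): XOR of data positions = 1⊕0⊕0⊕0⊕0⊕0⊕0 = 1
p8 (pos 8,9,10,11,12,13,14,15): XOR of data positions = 1⊕0⊕1⊕0⊕0⊕0⊕0 = 0
Codeword: 110110001010000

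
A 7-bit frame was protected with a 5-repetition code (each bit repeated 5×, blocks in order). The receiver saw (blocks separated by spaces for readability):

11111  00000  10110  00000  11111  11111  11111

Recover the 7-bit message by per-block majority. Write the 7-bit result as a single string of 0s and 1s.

1010111

Block 1 (11111): 5 ones → 1
Block 2 (00000): 0 ones → 0
Block 3 (10110): 3 ones → 1
Block 4 (00000): 0 ones → 0
Block 5 (11111): 5 ones → 1
Block 6 (11111): 5 ones → 1
Block 7 (11111): 5 ones → 1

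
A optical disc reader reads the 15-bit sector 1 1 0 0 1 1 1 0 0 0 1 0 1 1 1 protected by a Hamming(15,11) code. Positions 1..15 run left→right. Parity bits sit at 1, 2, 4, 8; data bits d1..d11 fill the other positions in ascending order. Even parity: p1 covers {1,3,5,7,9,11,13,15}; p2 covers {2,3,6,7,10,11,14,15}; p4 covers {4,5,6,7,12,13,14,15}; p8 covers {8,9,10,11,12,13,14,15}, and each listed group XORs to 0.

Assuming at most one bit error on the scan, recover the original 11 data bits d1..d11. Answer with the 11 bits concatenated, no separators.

s1 (pos 1,3,5,7,9,11,13,15): 1⊕0⊕1⊕1⊕0⊕1⊕1⊕1 = 0
s2 (pos 2,3,6,7,10,11,14,15): 1⊕0⊕1⊕1⊕0⊕1⊕1⊕1 = 0
s4 (pos 4,5,6,7,12,13,14,15): 0⊕1⊕1⊕1⊕0⊕1⊕1⊕1 = 0
s8 (pos 8,9,10,11,12,13,14,15): 0⊕0⊕0⊕1⊕0⊕1⊕1⊕1 = 0
Syndrome s8…s1 = 0000 → no error.
Read data bits from positions 3,5,6,7,9,10,11,12,13,14,15: 01110010111

01110010111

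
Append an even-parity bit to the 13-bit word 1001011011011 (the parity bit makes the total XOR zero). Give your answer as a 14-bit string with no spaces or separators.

XOR of the 13 data bits: 1⊕0⊕0⊕1⊕0⊕1⊕1⊕0⊕1⊕1⊕0⊕1⊕1 = 0
Parity bit = 0 (so all 14 bits XOR to 0).

10010110110110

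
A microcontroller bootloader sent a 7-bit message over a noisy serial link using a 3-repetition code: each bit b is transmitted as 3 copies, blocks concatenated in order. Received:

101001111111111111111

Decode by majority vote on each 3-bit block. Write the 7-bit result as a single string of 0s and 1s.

Block 1 (101): 2 ones → 1
Block 2 (001): 1 one → 0
Block 3 (111): 3 ones → 1
Block 4 (111): 3 ones → 1
Block 5 (111): 3 ones → 1
Block 6 (111): 3 ones → 1
Block 7 (111): 3 ones → 1

1011111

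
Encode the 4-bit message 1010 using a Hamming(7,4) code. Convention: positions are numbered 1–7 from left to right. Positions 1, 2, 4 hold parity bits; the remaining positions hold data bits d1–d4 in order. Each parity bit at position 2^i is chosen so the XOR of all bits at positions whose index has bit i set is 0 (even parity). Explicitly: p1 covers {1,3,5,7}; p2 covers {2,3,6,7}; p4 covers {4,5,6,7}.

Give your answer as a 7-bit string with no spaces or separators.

Place data at non-parity positions: p1 p2 1 p4 0 1 0
p1 (pos 1,3,5,7): XOR of data positions = 1⊕0⊕0 = 1
p2 (pos 2,3,6,7): XOR of data positions = 1⊕1⊕0 = 0
p4 (pos 4,5,6,7): XOR of data positions = 0⊕1⊕0 = 1
Codeword: 1011010

1011010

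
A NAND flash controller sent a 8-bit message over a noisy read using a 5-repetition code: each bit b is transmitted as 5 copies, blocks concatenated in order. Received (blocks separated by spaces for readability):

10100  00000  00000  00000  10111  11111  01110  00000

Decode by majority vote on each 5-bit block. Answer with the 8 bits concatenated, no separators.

00001110

Block 1 (10100): 2 ones → 0
Block 2 (00000): 0 ones → 0
Block 3 (00000): 0 ones → 0
Block 4 (00000): 0 ones → 0
Block 5 (10111): 4 ones → 1
Block 6 (11111): 5 ones → 1
Block 7 (01110): 3 ones → 1
Block 8 (00000): 0 ones → 0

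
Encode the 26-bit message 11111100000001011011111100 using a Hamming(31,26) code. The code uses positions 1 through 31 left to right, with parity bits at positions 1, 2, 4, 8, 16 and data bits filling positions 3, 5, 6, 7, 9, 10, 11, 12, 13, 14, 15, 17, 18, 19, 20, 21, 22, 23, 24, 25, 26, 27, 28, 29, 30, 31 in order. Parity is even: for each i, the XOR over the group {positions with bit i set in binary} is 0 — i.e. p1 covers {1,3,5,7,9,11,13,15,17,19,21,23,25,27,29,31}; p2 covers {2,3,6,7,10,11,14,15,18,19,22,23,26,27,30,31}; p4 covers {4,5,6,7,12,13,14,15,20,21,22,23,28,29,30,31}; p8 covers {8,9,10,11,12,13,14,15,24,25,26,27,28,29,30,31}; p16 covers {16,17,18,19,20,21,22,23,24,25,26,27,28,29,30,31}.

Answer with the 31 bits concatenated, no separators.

Place data at non-parity positions: p1 p2 1 p4 1 1 1 p8 1 1 0 0 0 0 0 p16 0 0 1 0 1 1 0 1 1 1 1 1 1 0 0
p1 (pos 1,3,5,7,9,11,13,15,17,19,21,23,25,27,29,31): XOR of data positions = 1⊕1⊕1⊕1⊕0⊕0⊕0⊕0⊕1⊕1⊕0⊕1⊕1⊕1⊕0 = 1
p2 (pos 2,3,6,7,10,11,14,15,18,19,22,23,26,27,30,31): XOR of data positions = 1⊕1⊕1⊕1⊕0⊕0⊕0⊕0⊕1⊕1⊕0⊕1⊕1⊕0⊕0 = 0
p4 (pos 4,5,6,7,12,13,14,15,20,21,22,23,28,29,30,31): XOR of data positions = 1⊕1⊕1⊕0⊕0⊕0⊕0⊕0⊕1⊕1⊕0⊕1⊕1⊕0⊕0 = 1
p8 (pos 8,9,10,11,12,13,14,15,24,25,26,27,28,29,30,31): XOR of data positions = 1⊕1⊕0⊕0⊕0⊕0⊕0⊕1⊕1⊕1⊕1⊕1⊕1⊕0⊕0 = 0
p16 (pos 16,17,18,19,20,21,22,23,24,25,26,27,28,29,30,31): XOR of data positions = 0⊕0⊕1⊕0⊕1⊕1⊕0⊕1⊕1⊕1⊕1⊕1⊕1⊕0⊕0 = 1
Codeword: 1011111011000001001011011111100

1011111011000001001011011111100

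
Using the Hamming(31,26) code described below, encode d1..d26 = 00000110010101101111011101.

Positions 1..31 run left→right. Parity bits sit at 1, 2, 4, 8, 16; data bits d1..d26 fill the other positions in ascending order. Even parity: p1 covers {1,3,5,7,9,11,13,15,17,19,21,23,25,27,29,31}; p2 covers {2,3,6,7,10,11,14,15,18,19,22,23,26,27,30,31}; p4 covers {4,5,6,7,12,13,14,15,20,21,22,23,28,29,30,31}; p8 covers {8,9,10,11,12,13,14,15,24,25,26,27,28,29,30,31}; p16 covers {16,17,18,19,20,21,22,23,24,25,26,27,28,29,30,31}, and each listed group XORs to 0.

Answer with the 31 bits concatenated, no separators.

Place data at non-parity positions: p1 p2 0 p4 0 0 0 p8 0 1 1 0 0 1 0 p16 1 0 1 1 0 1 1 1 1 0 1 1 1 0 1
p1 (pos 1,3,5,7,9,11,13,15,17,19,21,23,25,27,29,31): XOR of data positions = 0⊕0⊕0⊕0⊕1⊕0⊕0⊕1⊕1⊕0⊕1⊕1⊕1⊕1⊕1 = 0
p2 (pos 2,3,6,7,10,11,14,15,18,19,22,23,26,27,30,31): XOR of data positions = 0⊕0⊕0⊕1⊕1⊕1⊕0⊕0⊕1⊕1⊕1⊕0⊕1⊕0⊕1 = 0
p4 (pos 4,5,6,7,12,13,14,15,20,21,22,23,28,29,30,31): XOR of data positions = 0⊕0⊕0⊕0⊕0⊕1⊕0⊕1⊕0⊕1⊕1⊕1⊕1⊕0⊕1 = 1
p8 (pos 8,9,10,11,12,13,14,15,24,25,26,27,28,29,30,31): XOR of data positions = 0⊕1⊕1⊕0⊕0⊕1⊕0⊕1⊕1⊕0⊕1⊕1⊕1⊕0⊕1 = 1
p16 (pos 16,17,18,19,20,21,22,23,24,25,26,27,28,29,30,31): XOR of data positions = 1⊕0⊕1⊕1⊕0⊕1⊕1⊕1⊕1⊕0⊕1⊕1⊕1⊕0⊕1 = 1
Codeword: 0001000101100101101101111011101

0001000101100101101101111011101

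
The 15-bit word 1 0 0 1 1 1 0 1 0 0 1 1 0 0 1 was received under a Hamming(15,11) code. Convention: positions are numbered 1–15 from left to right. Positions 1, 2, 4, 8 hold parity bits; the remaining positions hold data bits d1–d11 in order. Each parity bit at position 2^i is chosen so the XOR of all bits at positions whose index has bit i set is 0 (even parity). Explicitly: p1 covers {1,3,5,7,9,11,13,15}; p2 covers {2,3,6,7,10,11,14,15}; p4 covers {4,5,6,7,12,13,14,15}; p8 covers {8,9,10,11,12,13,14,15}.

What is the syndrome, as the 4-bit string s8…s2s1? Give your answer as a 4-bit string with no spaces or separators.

0110

s1 (pos 1,3,5,7,9,11,13,15): 1⊕0⊕1⊕0⊕0⊕1⊕0⊕1 = 0
s2 (pos 2,3,6,7,10,11,14,15): 0⊕0⊕1⊕0⊕0⊕1⊕0⊕1 = 1
s4 (pos 4,5,6,7,12,13,14,15): 1⊕1⊕1⊕0⊕1⊕0⊕0⊕1 = 1
s8 (pos 8,9,10,11,12,13,14,15): 1⊕0⊕0⊕1⊕1⊕0⊕0⊕1 = 0
Syndrome s8…s1 = 0110 → error at position 6.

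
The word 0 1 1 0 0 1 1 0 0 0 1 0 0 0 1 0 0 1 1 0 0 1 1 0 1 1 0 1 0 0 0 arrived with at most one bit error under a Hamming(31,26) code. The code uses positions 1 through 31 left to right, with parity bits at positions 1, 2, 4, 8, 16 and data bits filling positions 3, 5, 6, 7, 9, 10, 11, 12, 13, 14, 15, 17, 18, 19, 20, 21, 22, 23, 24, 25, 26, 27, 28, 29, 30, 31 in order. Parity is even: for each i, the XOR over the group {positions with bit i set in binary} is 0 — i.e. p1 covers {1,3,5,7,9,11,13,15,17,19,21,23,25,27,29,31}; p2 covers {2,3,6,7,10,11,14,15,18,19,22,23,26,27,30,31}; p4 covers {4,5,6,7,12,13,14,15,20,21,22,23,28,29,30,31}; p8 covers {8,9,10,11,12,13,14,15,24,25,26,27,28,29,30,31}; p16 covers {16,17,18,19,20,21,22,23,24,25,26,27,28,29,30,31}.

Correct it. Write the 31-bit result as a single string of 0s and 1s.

s1 (pos 1,3,5,7,9,11,13,15,17,19,21,23,25,27,29,31): 0⊕1⊕0⊕1⊕0⊕1⊕0⊕1⊕0⊕1⊕0⊕1⊕1⊕0⊕0⊕0 = 1
s2 (pos 2,3,6,7,10,11,14,15,18,19,22,23,26,27,30,31): 1⊕1⊕1⊕1⊕0⊕1⊕0⊕1⊕1⊕1⊕1⊕1⊕1⊕0⊕0⊕0 = 1
s4 (pos 4,5,6,7,12,13,14,15,20,21,22,23,28,29,30,31): 0⊕0⊕1⊕1⊕0⊕0⊕0⊕1⊕0⊕0⊕1⊕1⊕1⊕0⊕0⊕0 = 0
s8 (pos 8,9,10,11,12,13,14,15,24,25,26,27,28,29,30,31): 0⊕0⊕0⊕1⊕0⊕0⊕0⊕1⊕0⊕1⊕1⊕0⊕1⊕0⊕0⊕0 = 1
s16 (pos 16,17,18,19,20,21,22,23,24,25,26,27,28,29,30,31): 0⊕0⊕1⊕1⊕0⊕0⊕1⊕1⊕0⊕1⊕1⊕0⊕1⊕0⊕0⊕0 = 1
Syndrome s16…s1 = 11011 → error at position 27.
Flip position 27: 0110011000100010011001101101000 → 0110011000100010011001101111000

0110011000100010011001101111000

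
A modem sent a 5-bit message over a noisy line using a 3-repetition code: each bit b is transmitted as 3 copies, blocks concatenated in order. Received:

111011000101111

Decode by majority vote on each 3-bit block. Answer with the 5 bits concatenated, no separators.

11011

Block 1 (111): 3 ones → 1
Block 2 (011): 2 ones → 1
Block 3 (000): 0 ones → 0
Block 4 (101): 2 ones → 1
Block 5 (111): 3 ones → 1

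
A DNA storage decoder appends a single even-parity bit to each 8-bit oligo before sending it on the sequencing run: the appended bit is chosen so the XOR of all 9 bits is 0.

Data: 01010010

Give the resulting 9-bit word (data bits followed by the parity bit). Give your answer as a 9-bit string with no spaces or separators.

010100101

XOR of the 8 data bits: 0⊕1⊕0⊕1⊕0⊕0⊕1⊕0 = 1
Parity bit = 1 (so all 9 bits XOR to 0).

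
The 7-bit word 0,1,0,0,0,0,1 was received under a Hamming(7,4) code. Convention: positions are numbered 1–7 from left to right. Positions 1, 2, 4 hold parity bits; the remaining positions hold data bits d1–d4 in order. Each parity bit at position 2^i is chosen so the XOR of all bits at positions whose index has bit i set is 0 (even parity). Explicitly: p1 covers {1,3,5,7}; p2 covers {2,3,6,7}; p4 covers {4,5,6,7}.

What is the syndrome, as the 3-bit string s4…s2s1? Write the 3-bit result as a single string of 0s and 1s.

101

s1 (pos 1,3,5,7): 0⊕0⊕0⊕1 = 1
s2 (pos 2,3,6,7): 1⊕0⊕0⊕1 = 0
s4 (pos 4,5,6,7): 0⊕0⊕0⊕1 = 1
Syndrome s4…s1 = 101 → error at position 5.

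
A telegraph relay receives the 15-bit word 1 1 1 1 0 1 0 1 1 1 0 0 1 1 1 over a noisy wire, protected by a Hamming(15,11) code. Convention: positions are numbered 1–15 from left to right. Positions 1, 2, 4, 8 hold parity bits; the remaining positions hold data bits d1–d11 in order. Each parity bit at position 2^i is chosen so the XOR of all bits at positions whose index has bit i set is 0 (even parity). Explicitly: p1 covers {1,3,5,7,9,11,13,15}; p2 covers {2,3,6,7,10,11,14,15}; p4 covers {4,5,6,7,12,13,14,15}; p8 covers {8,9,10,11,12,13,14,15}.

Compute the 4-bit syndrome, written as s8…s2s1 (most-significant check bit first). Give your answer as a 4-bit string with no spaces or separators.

0101

s1 (pos 1,3,5,7,9,11,13,15): 1⊕1⊕0⊕0⊕1⊕0⊕1⊕1 = 1
s2 (pos 2,3,6,7,10,11,14,15): 1⊕1⊕1⊕0⊕1⊕0⊕1⊕1 = 0
s4 (pos 4,5,6,7,12,13,14,15): 1⊕0⊕1⊕0⊕0⊕1⊕1⊕1 = 1
s8 (pos 8,9,10,11,12,13,14,15): 1⊕1⊕1⊕0⊕0⊕1⊕1⊕1 = 0
Syndrome s8…s1 = 0101 → error at position 5.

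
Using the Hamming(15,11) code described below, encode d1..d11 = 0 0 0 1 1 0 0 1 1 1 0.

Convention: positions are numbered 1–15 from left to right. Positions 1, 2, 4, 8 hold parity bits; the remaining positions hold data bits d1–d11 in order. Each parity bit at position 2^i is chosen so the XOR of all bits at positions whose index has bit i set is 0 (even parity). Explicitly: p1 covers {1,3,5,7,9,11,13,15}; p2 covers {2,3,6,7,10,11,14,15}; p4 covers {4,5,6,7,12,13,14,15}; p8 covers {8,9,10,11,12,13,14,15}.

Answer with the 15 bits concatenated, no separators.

Place data at non-parity positions: p1 p2 0 p4 0 0 1 p8 1 0 0 1 1 1 0
p1 (pos 1,3,5,7,9,11,13,15): XOR of data positions = 0⊕0⊕1⊕1⊕0⊕1⊕0 = 1
p2 (pos 2,3,6,7,10,11,14,15): XOR of data positions = 0⊕0⊕1⊕0⊕0⊕1⊕0 = 0
p4 (pos 4,5,6,7,12,13,14,15): XOR of data positions = 0⊕0⊕1⊕1⊕1⊕1⊕0 = 0
p8 (pos 8,9,10,11,12,13,14,15): XOR of data positions = 1⊕0⊕0⊕1⊕1⊕1⊕0 = 0
Codeword: 100000101001110

100000101001110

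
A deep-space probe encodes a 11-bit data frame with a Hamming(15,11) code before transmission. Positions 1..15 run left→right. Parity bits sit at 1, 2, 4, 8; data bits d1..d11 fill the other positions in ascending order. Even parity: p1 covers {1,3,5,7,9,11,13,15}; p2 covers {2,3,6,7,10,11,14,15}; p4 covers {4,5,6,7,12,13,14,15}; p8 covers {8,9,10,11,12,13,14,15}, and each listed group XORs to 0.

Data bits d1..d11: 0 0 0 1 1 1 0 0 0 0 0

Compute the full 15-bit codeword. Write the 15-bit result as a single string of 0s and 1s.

000100101100000

Place data at non-parity positions: p1 p2 0 p4 0 0 1 p8 1 1 0 0 0 0 0
p1 (pos 1,3,5,7,9,11,13,15): XOR of data positions = 0⊕0⊕1⊕1⊕0⊕0⊕0 = 0
p2 (pos 2,3,6,7,10,11,14,15): XOR of data positions = 0⊕0⊕1⊕1⊕0⊕0⊕0 = 0
p4 (pos 4,5,6,7,12,13,14,15): XOR of data positions = 0⊕0⊕1⊕0⊕0⊕0⊕0 = 1
p8 (pos 8,9,10,11,12,13,14,15): XOR of data positions = 1⊕1⊕0⊕0⊕0⊕0⊕0 = 0
Codeword: 000100101100000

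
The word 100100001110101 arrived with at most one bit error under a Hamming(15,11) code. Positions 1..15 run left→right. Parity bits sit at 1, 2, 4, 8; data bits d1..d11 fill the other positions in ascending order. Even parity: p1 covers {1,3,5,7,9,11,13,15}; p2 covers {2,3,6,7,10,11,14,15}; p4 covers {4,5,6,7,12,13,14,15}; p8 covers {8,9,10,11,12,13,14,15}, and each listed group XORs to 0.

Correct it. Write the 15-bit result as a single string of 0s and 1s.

100100001110100

s1 (pos 1,3,5,7,9,11,13,15): 1⊕0⊕0⊕0⊕1⊕1⊕1⊕1 = 1
s2 (pos 2,3,6,7,10,11,14,15): 0⊕0⊕0⊕0⊕1⊕1⊕0⊕1 = 1
s4 (pos 4,5,6,7,12,13,14,15): 1⊕0⊕0⊕0⊕0⊕1⊕0⊕1 = 1
s8 (pos 8,9,10,11,12,13,14,15): 0⊕1⊕1⊕1⊕0⊕1⊕0⊕1 = 1
Syndrome s8…s1 = 1111 → error at position 15.
Flip position 15: 100100001110101 → 100100001110100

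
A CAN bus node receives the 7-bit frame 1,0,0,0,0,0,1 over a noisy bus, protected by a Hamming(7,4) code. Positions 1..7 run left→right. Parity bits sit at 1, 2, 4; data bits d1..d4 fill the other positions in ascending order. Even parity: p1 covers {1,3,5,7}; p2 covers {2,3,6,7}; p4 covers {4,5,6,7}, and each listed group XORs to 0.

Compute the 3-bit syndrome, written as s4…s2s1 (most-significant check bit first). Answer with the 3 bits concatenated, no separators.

s1 (pos 1,3,5,7): 1⊕0⊕0⊕1 = 0
s2 (pos 2,3,6,7): 0⊕0⊕0⊕1 = 1
s4 (pos 4,5,6,7): 0⊕0⊕0⊕1 = 1
Syndrome s4…s1 = 110 → error at position 6.

110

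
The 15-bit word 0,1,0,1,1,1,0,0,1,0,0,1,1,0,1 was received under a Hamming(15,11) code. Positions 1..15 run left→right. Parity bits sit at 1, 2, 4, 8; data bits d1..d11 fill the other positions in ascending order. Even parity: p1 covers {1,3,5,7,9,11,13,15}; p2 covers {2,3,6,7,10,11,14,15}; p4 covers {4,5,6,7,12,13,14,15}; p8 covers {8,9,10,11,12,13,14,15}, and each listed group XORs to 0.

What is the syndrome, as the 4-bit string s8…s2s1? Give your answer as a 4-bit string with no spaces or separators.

0010

s1 (pos 1,3,5,7,9,11,13,15): 0⊕0⊕1⊕0⊕1⊕0⊕1⊕1 = 0
s2 (pos 2,3,6,7,10,11,14,15): 1⊕0⊕1⊕0⊕0⊕0⊕0⊕1 = 1
s4 (pos 4,5,6,7,12,13,14,15): 1⊕1⊕1⊕0⊕1⊕1⊕0⊕1 = 0
s8 (pos 8,9,10,11,12,13,14,15): 0⊕1⊕0⊕0⊕1⊕1⊕0⊕1 = 0
Syndrome s8…s1 = 0010 → error at position 2.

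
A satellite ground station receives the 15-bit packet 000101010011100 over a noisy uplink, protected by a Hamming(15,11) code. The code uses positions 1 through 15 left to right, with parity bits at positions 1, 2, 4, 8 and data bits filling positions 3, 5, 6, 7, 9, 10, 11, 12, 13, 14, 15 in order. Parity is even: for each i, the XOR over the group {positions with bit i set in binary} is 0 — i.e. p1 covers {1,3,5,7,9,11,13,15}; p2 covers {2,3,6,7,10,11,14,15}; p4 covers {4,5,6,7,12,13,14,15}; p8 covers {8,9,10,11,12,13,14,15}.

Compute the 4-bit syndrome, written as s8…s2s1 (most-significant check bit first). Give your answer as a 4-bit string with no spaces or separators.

s1 (pos 1,3,5,7,9,11,13,15): 0⊕0⊕0⊕0⊕0⊕1⊕1⊕0 = 0
s2 (pos 2,3,6,7,10,11,14,15): 0⊕0⊕1⊕0⊕0⊕1⊕0⊕0 = 0
s4 (pos 4,5,6,7,12,13,14,15): 1⊕0⊕1⊕0⊕1⊕1⊕0⊕0 = 0
s8 (pos 8,9,10,11,12,13,14,15): 1⊕0⊕0⊕1⊕1⊕1⊕0⊕0 = 0
Syndrome s8…s1 = 0000 → no error.

0000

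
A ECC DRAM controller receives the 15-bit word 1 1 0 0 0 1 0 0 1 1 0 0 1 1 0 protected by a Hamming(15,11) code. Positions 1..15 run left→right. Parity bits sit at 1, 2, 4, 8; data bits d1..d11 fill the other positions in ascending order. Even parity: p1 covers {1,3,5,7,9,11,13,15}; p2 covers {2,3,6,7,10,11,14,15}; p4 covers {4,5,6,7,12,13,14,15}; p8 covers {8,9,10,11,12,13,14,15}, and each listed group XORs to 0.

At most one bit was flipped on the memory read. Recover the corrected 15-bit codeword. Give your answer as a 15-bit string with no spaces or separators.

110011001100110

s1 (pos 1,3,5,7,9,11,13,15): 1⊕0⊕0⊕0⊕1⊕0⊕1⊕0 = 1
s2 (pos 2,3,6,7,10,11,14,15): 1⊕0⊕1⊕0⊕1⊕0⊕1⊕0 = 0
s4 (pos 4,5,6,7,12,13,14,15): 0⊕0⊕1⊕0⊕0⊕1⊕1⊕0 = 1
s8 (pos 8,9,10,11,12,13,14,15): 0⊕1⊕1⊕0⊕0⊕1⊕1⊕0 = 0
Syndrome s8…s1 = 0101 → error at position 5.
Flip position 5: 110001001100110 → 110011001100110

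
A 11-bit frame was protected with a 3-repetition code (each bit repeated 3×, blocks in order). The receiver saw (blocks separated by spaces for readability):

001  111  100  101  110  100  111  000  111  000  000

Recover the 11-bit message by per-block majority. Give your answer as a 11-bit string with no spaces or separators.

Block 1 (001): 1 one → 0
Block 2 (111): 3 ones → 1
Block 3 (100): 1 one → 0
Block 4 (101): 2 ones → 1
Block 5 (110): 2 ones → 1
Block 6 (100): 1 one → 0
Block 7 (111): 3 ones → 1
Block 8 (000): 0 ones → 0
Block 9 (111): 3 ones → 1
Block 10 (000): 0 ones → 0
Block 11 (000): 0 ones → 0

01011010100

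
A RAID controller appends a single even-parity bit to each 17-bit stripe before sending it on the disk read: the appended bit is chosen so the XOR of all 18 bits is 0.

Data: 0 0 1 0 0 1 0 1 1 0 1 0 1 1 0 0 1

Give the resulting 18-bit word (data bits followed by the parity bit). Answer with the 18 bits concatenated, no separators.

XOR of the 17 data bits: 0⊕0⊕1⊕0⊕0⊕1⊕0⊕1⊕1⊕0⊕1⊕0⊕1⊕1⊕0⊕0⊕1 = 0
Parity bit = 0 (so all 18 bits XOR to 0).

001001011010110010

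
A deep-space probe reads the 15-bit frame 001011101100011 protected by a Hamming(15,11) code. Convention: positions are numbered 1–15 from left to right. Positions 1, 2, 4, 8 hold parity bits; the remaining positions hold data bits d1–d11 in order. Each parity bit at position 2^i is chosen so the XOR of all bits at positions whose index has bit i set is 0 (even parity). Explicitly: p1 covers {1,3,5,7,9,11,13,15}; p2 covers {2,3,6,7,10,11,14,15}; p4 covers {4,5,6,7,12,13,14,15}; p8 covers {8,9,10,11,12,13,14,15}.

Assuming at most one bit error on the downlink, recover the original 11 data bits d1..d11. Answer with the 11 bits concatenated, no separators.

s1 (pos 1,3,5,7,9,11,13,15): 0⊕1⊕1⊕1⊕1⊕0⊕0⊕1 = 1
s2 (pos 2,3,6,7,10,11,14,15): 0⊕1⊕1⊕1⊕1⊕0⊕1⊕1 = 0
s4 (pos 4,5,6,7,12,13,14,15): 0⊕1⊕1⊕1⊕0⊕0⊕1⊕1 = 1
s8 (pos 8,9,10,11,12,13,14,15): 0⊕1⊕1⊕0⊕0⊕0⊕1⊕1 = 0
Syndrome s8…s1 = 0101 → error at position 5.
Flip position 5: 001011101100011 → 001001101100011
Read data bits from positions 3,5,6,7,9,10,11,12,13,14,15: 10111100011

10111100011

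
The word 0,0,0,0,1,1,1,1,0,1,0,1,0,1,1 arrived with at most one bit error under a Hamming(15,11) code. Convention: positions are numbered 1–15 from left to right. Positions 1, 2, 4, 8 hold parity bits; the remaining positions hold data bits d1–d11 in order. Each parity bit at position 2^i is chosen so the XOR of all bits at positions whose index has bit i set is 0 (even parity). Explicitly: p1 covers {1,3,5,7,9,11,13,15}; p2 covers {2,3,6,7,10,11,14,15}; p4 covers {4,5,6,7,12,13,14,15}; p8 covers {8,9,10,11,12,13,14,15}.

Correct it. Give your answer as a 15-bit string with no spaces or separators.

s1 (pos 1,3,5,7,9,11,13,15): 0⊕0⊕1⊕1⊕0⊕0⊕0⊕1 = 1
s2 (pos 2,3,6,7,10,11,14,15): 0⊕0⊕1⊕1⊕1⊕0⊕1⊕1 = 1
s4 (pos 4,5,6,7,12,13,14,15): 0⊕1⊕1⊕1⊕1⊕0⊕1⊕1 = 0
s8 (pos 8,9,10,11,12,13,14,15): 1⊕0⊕1⊕0⊕1⊕0⊕1⊕1 = 1
Syndrome s8…s1 = 1011 → error at position 11.
Flip position 11: 000011110101011 → 000011110111011

000011110111011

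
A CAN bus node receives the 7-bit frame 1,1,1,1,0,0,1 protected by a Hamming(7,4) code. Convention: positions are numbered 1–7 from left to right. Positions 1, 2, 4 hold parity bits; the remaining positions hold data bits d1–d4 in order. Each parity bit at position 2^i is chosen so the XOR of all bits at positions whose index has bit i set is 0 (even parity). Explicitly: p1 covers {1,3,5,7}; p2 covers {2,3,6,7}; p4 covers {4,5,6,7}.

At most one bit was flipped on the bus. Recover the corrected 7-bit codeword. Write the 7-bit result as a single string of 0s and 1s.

s1 (pos 1,3,5,7): 1⊕1⊕0⊕1 = 1
s2 (pos 2,3,6,7): 1⊕1⊕0⊕1 = 1
s4 (pos 4,5,6,7): 1⊕0⊕0⊕1 = 0
Syndrome s4…s1 = 011 → error at position 3.
Flip position 3: 1111001 → 1101001

1101001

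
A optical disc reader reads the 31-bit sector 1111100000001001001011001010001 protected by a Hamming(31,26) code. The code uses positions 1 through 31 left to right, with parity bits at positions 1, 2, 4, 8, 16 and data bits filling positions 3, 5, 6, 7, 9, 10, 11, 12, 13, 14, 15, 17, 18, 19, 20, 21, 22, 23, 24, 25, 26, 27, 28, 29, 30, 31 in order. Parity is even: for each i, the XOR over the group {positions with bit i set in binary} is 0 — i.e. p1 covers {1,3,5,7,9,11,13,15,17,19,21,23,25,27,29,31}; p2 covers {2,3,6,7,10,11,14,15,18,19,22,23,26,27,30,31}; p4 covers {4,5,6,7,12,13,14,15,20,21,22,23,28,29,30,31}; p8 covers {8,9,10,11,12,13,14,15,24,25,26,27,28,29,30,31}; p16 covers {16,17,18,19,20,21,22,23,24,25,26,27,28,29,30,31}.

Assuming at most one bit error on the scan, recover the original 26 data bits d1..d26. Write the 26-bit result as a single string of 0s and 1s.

s1 (pos 1,3,5,7,9,11,13,15,17,19,21,23,25,27,29,31): 1⊕1⊕1⊕0⊕0⊕0⊕1⊕0⊕0⊕1⊕1⊕0⊕1⊕1⊕0⊕1 = 1
s2 (pos 2,3,6,7,10,11,14,15,18,19,22,23,26,27,30,31): 1⊕1⊕0⊕0⊕0⊕0⊕0⊕0⊕0⊕1⊕1⊕0⊕0⊕1⊕0⊕1 = 0
s4 (pos 4,5,6,7,12,13,14,15,20,21,22,23,28,29,30,31): 1⊕1⊕0⊕0⊕0⊕1⊕0⊕0⊕0⊕1⊕1⊕0⊕0⊕0⊕0⊕1 = 0
s8 (pos 8,9,10,11,12,13,14,15,24,25,26,27,28,29,30,31): 0⊕0⊕0⊕0⊕0⊕1⊕0⊕0⊕0⊕1⊕0⊕1⊕0⊕0⊕0⊕1 = 0
s16 (pos 16,17,18,19,20,21,22,23,24,25,26,27,28,29,30,31): 1⊕0⊕0⊕1⊕0⊕1⊕1⊕0⊕0⊕1⊕0⊕1⊕0⊕0⊕0⊕1 = 1
Syndrome s16…s1 = 10001 → error at position 17.
Flip position 17: 1111100000001001001011001010001 → 1111100000001001101011001010001
Read data bits from positions 3,5,6,7,9,10,11,12,13,14,15,17,18,19,20,21,22,23,24,25,26,27,28,29,30,31: 11000000100101011001010001

11000000100101011001010001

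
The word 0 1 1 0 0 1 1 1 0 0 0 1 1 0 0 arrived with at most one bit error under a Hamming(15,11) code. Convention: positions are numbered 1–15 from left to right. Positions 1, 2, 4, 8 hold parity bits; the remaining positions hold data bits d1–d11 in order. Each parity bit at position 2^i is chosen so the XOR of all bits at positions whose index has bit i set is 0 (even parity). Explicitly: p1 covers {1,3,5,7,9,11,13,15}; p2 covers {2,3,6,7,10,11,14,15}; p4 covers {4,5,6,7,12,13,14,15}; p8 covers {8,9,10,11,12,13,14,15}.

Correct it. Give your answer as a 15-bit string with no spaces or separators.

011001111001100

s1 (pos 1,3,5,7,9,11,13,15): 0⊕1⊕0⊕1⊕0⊕0⊕1⊕0 = 1
s2 (pos 2,3,6,7,10,11,14,15): 1⊕1⊕1⊕1⊕0⊕0⊕0⊕0 = 0
s4 (pos 4,5,6,7,12,13,14,15): 0⊕0⊕1⊕1⊕1⊕1⊕0⊕0 = 0
s8 (pos 8,9,10,11,12,13,14,15): 1⊕0⊕0⊕0⊕1⊕1⊕0⊕0 = 1
Syndrome s8…s1 = 1001 → error at position 9.
Flip position 9: 011001110001100 → 011001111001100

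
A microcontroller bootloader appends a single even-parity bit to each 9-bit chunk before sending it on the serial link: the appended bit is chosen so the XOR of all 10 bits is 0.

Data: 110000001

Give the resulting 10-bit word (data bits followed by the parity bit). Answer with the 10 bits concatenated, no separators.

1100000011

XOR of the 9 data bits: 1⊕1⊕0⊕0⊕0⊕0⊕0⊕0⊕1 = 1
Parity bit = 1 (so all 10 bits XOR to 0).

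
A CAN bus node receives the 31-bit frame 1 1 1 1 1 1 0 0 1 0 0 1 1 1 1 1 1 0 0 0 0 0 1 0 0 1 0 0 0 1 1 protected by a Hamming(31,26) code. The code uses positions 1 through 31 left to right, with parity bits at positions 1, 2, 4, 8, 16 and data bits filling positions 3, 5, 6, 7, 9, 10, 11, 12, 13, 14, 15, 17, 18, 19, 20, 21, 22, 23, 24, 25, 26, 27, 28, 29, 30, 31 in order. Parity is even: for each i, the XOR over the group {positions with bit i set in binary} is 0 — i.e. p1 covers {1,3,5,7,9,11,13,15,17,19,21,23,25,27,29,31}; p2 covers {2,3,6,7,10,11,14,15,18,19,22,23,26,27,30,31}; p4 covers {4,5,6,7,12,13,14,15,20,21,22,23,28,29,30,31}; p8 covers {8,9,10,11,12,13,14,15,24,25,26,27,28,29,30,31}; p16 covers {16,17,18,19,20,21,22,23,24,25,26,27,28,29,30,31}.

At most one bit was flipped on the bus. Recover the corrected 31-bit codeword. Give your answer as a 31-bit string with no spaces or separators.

1101110010011111100000100100011

s1 (pos 1,3,5,7,9,11,13,15,17,19,21,23,25,27,29,31): 1⊕1⊕1⊕0⊕1⊕0⊕1⊕1⊕1⊕0⊕0⊕1⊕0⊕0⊕0⊕1 = 1
s2 (pos 2,3,6,7,10,11,14,15,18,19,22,23,26,27,30,31): 1⊕1⊕1⊕0⊕0⊕0⊕1⊕1⊕0⊕0⊕0⊕1⊕1⊕0⊕1⊕1 = 1
s4 (pos 4,5,6,7,12,13,14,15,20,21,22,23,28,29,30,31): 1⊕1⊕1⊕0⊕1⊕1⊕1⊕1⊕0⊕0⊕0⊕1⊕0⊕0⊕1⊕1 = 0
s8 (pos 8,9,10,11,12,13,14,15,24,25,26,27,28,29,30,31): 0⊕1⊕0⊕0⊕1⊕1⊕1⊕1⊕0⊕0⊕1⊕0⊕0⊕0⊕1⊕1 = 0
s16 (pos 16,17,18,19,20,21,22,23,24,25,26,27,28,29,30,31): 1⊕1⊕0⊕0⊕0⊕0⊕0⊕1⊕0⊕0⊕1⊕0⊕0⊕0⊕1⊕1 = 0
Syndrome s16…s1 = 00011 → error at position 3.
Flip position 3: 1111110010011111100000100100011 → 1101110010011111100000100100011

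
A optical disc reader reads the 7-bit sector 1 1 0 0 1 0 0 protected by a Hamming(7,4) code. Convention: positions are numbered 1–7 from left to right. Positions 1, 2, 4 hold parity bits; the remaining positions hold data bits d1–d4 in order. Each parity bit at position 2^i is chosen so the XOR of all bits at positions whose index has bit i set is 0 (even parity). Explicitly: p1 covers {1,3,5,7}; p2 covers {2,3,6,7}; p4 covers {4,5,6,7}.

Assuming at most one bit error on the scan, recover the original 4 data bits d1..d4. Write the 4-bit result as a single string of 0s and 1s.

s1 (pos 1,3,5,7): 1⊕0⊕1⊕0 = 0
s2 (pos 2,3,6,7): 1⊕0⊕0⊕0 = 1
s4 (pos 4,5,6,7): 0⊕1⊕0⊕0 = 1
Syndrome s4…s1 = 110 → error at position 6.
Flip position 6: 1100100 → 1100110
Read data bits from positions 3,5,6,7: 0110

0110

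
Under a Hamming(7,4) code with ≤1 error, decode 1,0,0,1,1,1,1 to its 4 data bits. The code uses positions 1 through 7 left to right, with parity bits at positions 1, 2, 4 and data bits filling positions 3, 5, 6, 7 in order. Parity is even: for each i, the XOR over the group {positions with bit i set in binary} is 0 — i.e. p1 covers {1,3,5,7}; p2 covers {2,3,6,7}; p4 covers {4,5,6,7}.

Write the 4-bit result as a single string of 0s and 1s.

0111

s1 (pos 1,3,5,7): 1⊕0⊕1⊕1 = 1
s2 (pos 2,3,6,7): 0⊕0⊕1⊕1 = 0
s4 (pos 4,5,6,7): 1⊕1⊕1⊕1 = 0
Syndrome s4…s1 = 001 → error at position 1.
Flip position 1: 1001111 → 0001111
Read data bits from positions 3,5,6,7: 0111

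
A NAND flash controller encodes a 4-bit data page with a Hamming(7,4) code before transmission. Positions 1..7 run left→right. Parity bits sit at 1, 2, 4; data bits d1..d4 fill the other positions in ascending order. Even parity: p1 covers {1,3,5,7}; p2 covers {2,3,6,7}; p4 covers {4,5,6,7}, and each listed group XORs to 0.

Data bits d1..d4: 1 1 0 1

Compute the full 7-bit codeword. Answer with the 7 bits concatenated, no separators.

Place data at non-parity positions: p1 p2 1 p4 1 0 1
p1 (pos 1,3,5,7): XOR of data positions = 1⊕1⊕1 = 1
p2 (pos 2,3,6,7): XOR of data positions = 1⊕0⊕1 = 0
p4 (pos 4,5,6,7): XOR of data positions = 1⊕0⊕1 = 0
Codeword: 1010101

1010101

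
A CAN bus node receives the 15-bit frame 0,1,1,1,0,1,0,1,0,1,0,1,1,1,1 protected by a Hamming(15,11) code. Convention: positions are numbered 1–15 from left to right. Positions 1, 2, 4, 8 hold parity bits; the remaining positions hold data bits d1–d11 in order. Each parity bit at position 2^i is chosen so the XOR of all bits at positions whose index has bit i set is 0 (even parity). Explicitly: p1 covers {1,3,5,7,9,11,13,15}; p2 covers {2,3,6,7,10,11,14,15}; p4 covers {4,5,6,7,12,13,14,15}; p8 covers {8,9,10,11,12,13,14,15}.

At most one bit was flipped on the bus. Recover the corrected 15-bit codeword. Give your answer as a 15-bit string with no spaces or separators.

s1 (pos 1,3,5,7,9,11,13,15): 0⊕1⊕0⊕0⊕0⊕0⊕1⊕1 = 1
s2 (pos 2,3,6,7,10,11,14,15): 1⊕1⊕1⊕0⊕1⊕0⊕1⊕1 = 0
s4 (pos 4,5,6,7,12,13,14,15): 1⊕0⊕1⊕0⊕1⊕1⊕1⊕1 = 0
s8 (pos 8,9,10,11,12,13,14,15): 1⊕0⊕1⊕0⊕1⊕1⊕1⊕1 = 0
Syndrome s8…s1 = 0001 → error at position 1.
Flip position 1: 011101010101111 → 111101010101111

111101010101111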